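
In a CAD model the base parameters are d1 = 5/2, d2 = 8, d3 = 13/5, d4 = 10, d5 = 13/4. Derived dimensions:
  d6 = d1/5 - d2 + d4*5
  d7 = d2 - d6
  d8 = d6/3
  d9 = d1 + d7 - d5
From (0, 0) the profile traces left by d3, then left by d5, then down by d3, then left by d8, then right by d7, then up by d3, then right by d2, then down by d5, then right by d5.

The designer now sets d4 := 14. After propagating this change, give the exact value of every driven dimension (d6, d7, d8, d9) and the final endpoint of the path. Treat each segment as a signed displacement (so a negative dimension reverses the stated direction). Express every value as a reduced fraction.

Apply edit: d4 := 14
  d6 = d1/5 - d2 + d4*5 = 125/2
  d7 = d2 - d6 = -109/2
  d8 = d6/3 = 125/6
  d9 = d1 + d7 - d5 = -221/4
Walk from origin (0, 0):
  seg 1: left by d3 = 13/5 → (-13/5, 0)
  seg 2: left by d5 = 13/4 → (-117/20, 0)
  seg 3: down by d3 = 13/5 → (-117/20, -13/5)
  seg 4: left by d8 = 125/6 → (-1601/60, -13/5)
  seg 5: right by d7 = -109/2 → (-4871/60, -13/5)
  seg 6: up by d3 = 13/5 → (-4871/60, 0)
  seg 7: right by d2 = 8 → (-4391/60, 0)
  seg 8: down by d5 = 13/4 → (-4391/60, -13/4)
  seg 9: right by d5 = 13/4 → (-1049/15, -13/4)

d6 = 125/2
d7 = -109/2
d8 = 125/6
d9 = -221/4
endpoint = (-1049/15, -13/4)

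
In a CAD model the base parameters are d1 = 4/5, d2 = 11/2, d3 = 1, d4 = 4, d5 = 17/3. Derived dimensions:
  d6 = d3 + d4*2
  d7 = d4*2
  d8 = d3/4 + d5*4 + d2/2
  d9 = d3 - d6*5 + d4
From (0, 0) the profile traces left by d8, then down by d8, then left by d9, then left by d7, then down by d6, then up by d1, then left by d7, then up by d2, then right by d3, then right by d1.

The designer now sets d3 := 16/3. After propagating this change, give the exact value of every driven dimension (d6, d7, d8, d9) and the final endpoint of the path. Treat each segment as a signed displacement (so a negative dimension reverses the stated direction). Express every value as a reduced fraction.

d6 = 40/3
d7 = 8
d8 = 107/4
d9 = -172/3
endpoint = (1243/60, -2027/60)

Apply edit: d3 := 16/3
  d6 = d3 + d4*2 = 40/3
  d7 = d4*2 = 8
  d8 = d3/4 + d5*4 + d2/2 = 107/4
  d9 = d3 - d6*5 + d4 = -172/3
Walk from origin (0, 0):
  seg 1: left by d8 = 107/4 → (-107/4, 0)
  seg 2: down by d8 = 107/4 → (-107/4, -107/4)
  seg 3: left by d9 = -172/3 → (367/12, -107/4)
  seg 4: left by d7 = 8 → (271/12, -107/4)
  seg 5: down by d6 = 40/3 → (271/12, -481/12)
  seg 6: up by d1 = 4/5 → (271/12, -2357/60)
  seg 7: left by d7 = 8 → (175/12, -2357/60)
  seg 8: up by d2 = 11/2 → (175/12, -2027/60)
  seg 9: right by d3 = 16/3 → (239/12, -2027/60)
  seg 10: right by d1 = 4/5 → (1243/60, -2027/60)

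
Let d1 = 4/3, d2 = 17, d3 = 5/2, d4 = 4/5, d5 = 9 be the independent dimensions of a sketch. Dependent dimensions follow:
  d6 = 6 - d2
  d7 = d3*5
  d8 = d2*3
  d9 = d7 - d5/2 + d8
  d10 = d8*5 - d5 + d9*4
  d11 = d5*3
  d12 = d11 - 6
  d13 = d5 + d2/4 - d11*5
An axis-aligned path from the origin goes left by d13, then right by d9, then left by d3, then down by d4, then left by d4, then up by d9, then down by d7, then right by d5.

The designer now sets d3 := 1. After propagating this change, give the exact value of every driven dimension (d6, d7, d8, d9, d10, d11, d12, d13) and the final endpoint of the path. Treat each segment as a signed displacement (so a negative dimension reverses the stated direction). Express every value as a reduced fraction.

Apply edit: d3 := 1
  d6 = 6 - d2 = -11
  d7 = d3*5 = 5
  d8 = d2*3 = 51
  d9 = d7 - d5/2 + d8 = 103/2
  d10 = d8*5 - d5 + d9*4 = 452
  d11 = d5*3 = 27
  d12 = d11 - 6 = 21
  d13 = d5 + d2/4 - d11*5 = -487/4
Walk from origin (0, 0):
  seg 1: left by d13 = -487/4 → (487/4, 0)
  seg 2: right by d9 = 103/2 → (693/4, 0)
  seg 3: left by d3 = 1 → (689/4, 0)
  seg 4: down by d4 = 4/5 → (689/4, -4/5)
  seg 5: left by d4 = 4/5 → (3429/20, -4/5)
  seg 6: up by d9 = 103/2 → (3429/20, 507/10)
  seg 7: down by d7 = 5 → (3429/20, 457/10)
  seg 8: right by d5 = 9 → (3609/20, 457/10)

d6 = -11
d7 = 5
d8 = 51
d9 = 103/2
d10 = 452
d11 = 27
d12 = 21
d13 = -487/4
endpoint = (3609/20, 457/10)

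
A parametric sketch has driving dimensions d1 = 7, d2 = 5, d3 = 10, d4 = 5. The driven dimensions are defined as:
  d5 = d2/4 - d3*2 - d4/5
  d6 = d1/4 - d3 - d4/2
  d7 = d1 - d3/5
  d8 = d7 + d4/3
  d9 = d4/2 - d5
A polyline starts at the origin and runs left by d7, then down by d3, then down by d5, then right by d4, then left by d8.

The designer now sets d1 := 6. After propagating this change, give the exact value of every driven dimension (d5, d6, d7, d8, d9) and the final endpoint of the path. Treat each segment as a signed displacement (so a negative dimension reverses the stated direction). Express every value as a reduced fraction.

Apply edit: d1 := 6
  d5 = d2/4 - d3*2 - d4/5 = -79/4
  d6 = d1/4 - d3 - d4/2 = -11
  d7 = d1 - d3/5 = 4
  d8 = d7 + d4/3 = 17/3
  d9 = d4/2 - d5 = 89/4
Walk from origin (0, 0):
  seg 1: left by d7 = 4 → (-4, 0)
  seg 2: down by d3 = 10 → (-4, -10)
  seg 3: down by d5 = -79/4 → (-4, 39/4)
  seg 4: right by d4 = 5 → (1, 39/4)
  seg 5: left by d8 = 17/3 → (-14/3, 39/4)

d5 = -79/4
d6 = -11
d7 = 4
d8 = 17/3
d9 = 89/4
endpoint = (-14/3, 39/4)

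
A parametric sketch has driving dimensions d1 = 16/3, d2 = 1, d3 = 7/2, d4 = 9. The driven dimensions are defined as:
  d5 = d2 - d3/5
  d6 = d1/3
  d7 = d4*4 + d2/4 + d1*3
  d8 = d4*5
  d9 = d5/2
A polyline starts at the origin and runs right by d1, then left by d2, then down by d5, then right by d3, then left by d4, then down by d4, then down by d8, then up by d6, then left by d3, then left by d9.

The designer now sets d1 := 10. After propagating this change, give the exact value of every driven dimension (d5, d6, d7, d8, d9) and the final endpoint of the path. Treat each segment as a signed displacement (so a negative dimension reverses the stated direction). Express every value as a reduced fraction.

d5 = 3/10
d6 = 10/3
d7 = 265/4
d8 = 45
d9 = 3/20
endpoint = (-3/20, -1529/30)

Apply edit: d1 := 10
  d5 = d2 - d3/5 = 3/10
  d6 = d1/3 = 10/3
  d7 = d4*4 + d2/4 + d1*3 = 265/4
  d8 = d4*5 = 45
  d9 = d5/2 = 3/20
Walk from origin (0, 0):
  seg 1: right by d1 = 10 → (10, 0)
  seg 2: left by d2 = 1 → (9, 0)
  seg 3: down by d5 = 3/10 → (9, -3/10)
  seg 4: right by d3 = 7/2 → (25/2, -3/10)
  seg 5: left by d4 = 9 → (7/2, -3/10)
  seg 6: down by d4 = 9 → (7/2, -93/10)
  seg 7: down by d8 = 45 → (7/2, -543/10)
  seg 8: up by d6 = 10/3 → (7/2, -1529/30)
  seg 9: left by d3 = 7/2 → (0, -1529/30)
  seg 10: left by d9 = 3/20 → (-3/20, -1529/30)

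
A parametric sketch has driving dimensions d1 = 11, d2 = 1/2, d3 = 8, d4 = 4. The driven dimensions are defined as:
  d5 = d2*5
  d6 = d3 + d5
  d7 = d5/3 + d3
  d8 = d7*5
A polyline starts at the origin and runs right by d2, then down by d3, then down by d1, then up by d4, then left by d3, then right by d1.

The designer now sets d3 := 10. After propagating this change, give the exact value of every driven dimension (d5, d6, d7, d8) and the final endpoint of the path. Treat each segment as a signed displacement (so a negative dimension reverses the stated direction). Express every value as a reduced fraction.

Apply edit: d3 := 10
  d5 = d2*5 = 5/2
  d6 = d3 + d5 = 25/2
  d7 = d5/3 + d3 = 65/6
  d8 = d7*5 = 325/6
Walk from origin (0, 0):
  seg 1: right by d2 = 1/2 → (1/2, 0)
  seg 2: down by d3 = 10 → (1/2, -10)
  seg 3: down by d1 = 11 → (1/2, -21)
  seg 4: up by d4 = 4 → (1/2, -17)
  seg 5: left by d3 = 10 → (-19/2, -17)
  seg 6: right by d1 = 11 → (3/2, -17)

d5 = 5/2
d6 = 25/2
d7 = 65/6
d8 = 325/6
endpoint = (3/2, -17)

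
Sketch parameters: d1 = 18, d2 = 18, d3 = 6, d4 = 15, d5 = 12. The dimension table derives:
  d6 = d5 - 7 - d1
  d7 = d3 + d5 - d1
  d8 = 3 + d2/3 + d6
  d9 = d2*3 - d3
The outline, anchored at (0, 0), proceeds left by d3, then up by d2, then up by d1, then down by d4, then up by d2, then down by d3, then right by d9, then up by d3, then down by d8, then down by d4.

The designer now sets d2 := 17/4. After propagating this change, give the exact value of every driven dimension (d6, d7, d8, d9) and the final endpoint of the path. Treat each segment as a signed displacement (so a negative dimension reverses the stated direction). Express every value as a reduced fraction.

d6 = -13
d7 = 0
d8 = -103/12
d9 = 27/4
endpoint = (3/4, 61/12)

Apply edit: d2 := 17/4
  d6 = d5 - 7 - d1 = -13
  d7 = d3 + d5 - d1 = 0
  d8 = 3 + d2/3 + d6 = -103/12
  d9 = d2*3 - d3 = 27/4
Walk from origin (0, 0):
  seg 1: left by d3 = 6 → (-6, 0)
  seg 2: up by d2 = 17/4 → (-6, 17/4)
  seg 3: up by d1 = 18 → (-6, 89/4)
  seg 4: down by d4 = 15 → (-6, 29/4)
  seg 5: up by d2 = 17/4 → (-6, 23/2)
  seg 6: down by d3 = 6 → (-6, 11/2)
  seg 7: right by d9 = 27/4 → (3/4, 11/2)
  seg 8: up by d3 = 6 → (3/4, 23/2)
  seg 9: down by d8 = -103/12 → (3/4, 241/12)
  seg 10: down by d4 = 15 → (3/4, 61/12)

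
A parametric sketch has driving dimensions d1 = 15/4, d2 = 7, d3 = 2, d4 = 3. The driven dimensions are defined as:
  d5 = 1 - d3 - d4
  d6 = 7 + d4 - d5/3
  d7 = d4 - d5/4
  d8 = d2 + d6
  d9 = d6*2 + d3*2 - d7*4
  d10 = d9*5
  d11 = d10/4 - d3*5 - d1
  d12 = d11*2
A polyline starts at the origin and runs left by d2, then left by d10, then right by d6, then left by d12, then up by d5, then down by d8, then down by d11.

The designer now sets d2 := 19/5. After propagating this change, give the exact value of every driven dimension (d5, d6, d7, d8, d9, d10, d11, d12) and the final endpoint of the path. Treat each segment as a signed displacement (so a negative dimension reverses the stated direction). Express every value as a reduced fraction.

d5 = -4
d6 = 34/3
d7 = 4
d8 = 227/15
d9 = 32/3
d10 = 160/3
d11 = -5/12
d12 = -5/6
endpoint = (-1349/30, -1123/60)

Apply edit: d2 := 19/5
  d5 = 1 - d3 - d4 = -4
  d6 = 7 + d4 - d5/3 = 34/3
  d7 = d4 - d5/4 = 4
  d8 = d2 + d6 = 227/15
  d9 = d6*2 + d3*2 - d7*4 = 32/3
  d10 = d9*5 = 160/3
  d11 = d10/4 - d3*5 - d1 = -5/12
  d12 = d11*2 = -5/6
Walk from origin (0, 0):
  seg 1: left by d2 = 19/5 → (-19/5, 0)
  seg 2: left by d10 = 160/3 → (-857/15, 0)
  seg 3: right by d6 = 34/3 → (-229/5, 0)
  seg 4: left by d12 = -5/6 → (-1349/30, 0)
  seg 5: up by d5 = -4 → (-1349/30, -4)
  seg 6: down by d8 = 227/15 → (-1349/30, -287/15)
  seg 7: down by d11 = -5/12 → (-1349/30, -1123/60)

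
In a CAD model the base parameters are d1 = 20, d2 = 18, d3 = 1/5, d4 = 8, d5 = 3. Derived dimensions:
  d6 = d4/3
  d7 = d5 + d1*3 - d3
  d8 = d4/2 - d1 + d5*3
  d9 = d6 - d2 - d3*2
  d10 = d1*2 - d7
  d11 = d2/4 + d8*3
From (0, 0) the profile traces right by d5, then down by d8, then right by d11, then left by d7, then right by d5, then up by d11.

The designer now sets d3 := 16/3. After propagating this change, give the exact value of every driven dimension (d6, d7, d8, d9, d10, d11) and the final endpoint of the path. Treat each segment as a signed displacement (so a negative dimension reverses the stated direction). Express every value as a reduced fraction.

d6 = 8/3
d7 = 173/3
d8 = -7
d9 = -26
d10 = -53/3
d11 = -33/2
endpoint = (-409/6, -19/2)

Apply edit: d3 := 16/3
  d6 = d4/3 = 8/3
  d7 = d5 + d1*3 - d3 = 173/3
  d8 = d4/2 - d1 + d5*3 = -7
  d9 = d6 - d2 - d3*2 = -26
  d10 = d1*2 - d7 = -53/3
  d11 = d2/4 + d8*3 = -33/2
Walk from origin (0, 0):
  seg 1: right by d5 = 3 → (3, 0)
  seg 2: down by d8 = -7 → (3, 7)
  seg 3: right by d11 = -33/2 → (-27/2, 7)
  seg 4: left by d7 = 173/3 → (-427/6, 7)
  seg 5: right by d5 = 3 → (-409/6, 7)
  seg 6: up by d11 = -33/2 → (-409/6, -19/2)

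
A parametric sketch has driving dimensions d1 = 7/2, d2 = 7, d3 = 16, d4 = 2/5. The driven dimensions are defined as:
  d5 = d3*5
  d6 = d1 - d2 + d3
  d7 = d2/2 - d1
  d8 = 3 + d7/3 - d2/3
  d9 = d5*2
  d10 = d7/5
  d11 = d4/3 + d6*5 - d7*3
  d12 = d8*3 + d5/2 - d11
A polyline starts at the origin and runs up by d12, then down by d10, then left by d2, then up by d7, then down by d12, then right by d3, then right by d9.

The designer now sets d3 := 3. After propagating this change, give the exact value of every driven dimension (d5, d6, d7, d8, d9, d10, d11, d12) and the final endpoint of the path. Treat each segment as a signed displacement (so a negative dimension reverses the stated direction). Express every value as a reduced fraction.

Apply edit: d3 := 3
  d5 = d3*5 = 15
  d6 = d1 - d2 + d3 = -1/2
  d7 = d2/2 - d1 = 0
  d8 = 3 + d7/3 - d2/3 = 2/3
  d9 = d5*2 = 30
  d10 = d7/5 = 0
  d11 = d4/3 + d6*5 - d7*3 = -71/30
  d12 = d8*3 + d5/2 - d11 = 178/15
Walk from origin (0, 0):
  seg 1: up by d12 = 178/15 → (0, 178/15)
  seg 2: down by d10 = 0 → (0, 178/15)
  seg 3: left by d2 = 7 → (-7, 178/15)
  seg 4: up by d7 = 0 → (-7, 178/15)
  seg 5: down by d12 = 178/15 → (-7, 0)
  seg 6: right by d3 = 3 → (-4, 0)
  seg 7: right by d9 = 30 → (26, 0)

d5 = 15
d6 = -1/2
d7 = 0
d8 = 2/3
d9 = 30
d10 = 0
d11 = -71/30
d12 = 178/15
endpoint = (26, 0)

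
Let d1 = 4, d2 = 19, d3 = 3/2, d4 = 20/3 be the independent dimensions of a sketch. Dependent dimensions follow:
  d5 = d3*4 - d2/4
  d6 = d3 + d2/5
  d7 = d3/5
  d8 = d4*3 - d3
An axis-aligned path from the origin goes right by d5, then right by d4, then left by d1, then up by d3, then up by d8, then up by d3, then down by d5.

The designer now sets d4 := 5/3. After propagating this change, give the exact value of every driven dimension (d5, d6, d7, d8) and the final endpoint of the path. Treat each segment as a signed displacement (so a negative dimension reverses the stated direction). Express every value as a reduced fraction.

d5 = 5/4
d6 = 53/10
d7 = 3/10
d8 = 7/2
endpoint = (-13/12, 21/4)

Apply edit: d4 := 5/3
  d5 = d3*4 - d2/4 = 5/4
  d6 = d3 + d2/5 = 53/10
  d7 = d3/5 = 3/10
  d8 = d4*3 - d3 = 7/2
Walk from origin (0, 0):
  seg 1: right by d5 = 5/4 → (5/4, 0)
  seg 2: right by d4 = 5/3 → (35/12, 0)
  seg 3: left by d1 = 4 → (-13/12, 0)
  seg 4: up by d3 = 3/2 → (-13/12, 3/2)
  seg 5: up by d8 = 7/2 → (-13/12, 5)
  seg 6: up by d3 = 3/2 → (-13/12, 13/2)
  seg 7: down by d5 = 5/4 → (-13/12, 21/4)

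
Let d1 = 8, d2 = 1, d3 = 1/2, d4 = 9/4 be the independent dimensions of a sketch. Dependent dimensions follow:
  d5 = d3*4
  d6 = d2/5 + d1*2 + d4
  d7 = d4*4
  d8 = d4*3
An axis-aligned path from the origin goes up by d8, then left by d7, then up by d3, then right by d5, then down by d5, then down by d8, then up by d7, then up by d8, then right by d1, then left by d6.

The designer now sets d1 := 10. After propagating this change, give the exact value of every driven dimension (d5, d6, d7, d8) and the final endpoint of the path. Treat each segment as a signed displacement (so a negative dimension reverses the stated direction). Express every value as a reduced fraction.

Apply edit: d1 := 10
  d5 = d3*4 = 2
  d6 = d2/5 + d1*2 + d4 = 449/20
  d7 = d4*4 = 9
  d8 = d4*3 = 27/4
Walk from origin (0, 0):
  seg 1: up by d8 = 27/4 → (0, 27/4)
  seg 2: left by d7 = 9 → (-9, 27/4)
  seg 3: up by d3 = 1/2 → (-9, 29/4)
  seg 4: right by d5 = 2 → (-7, 29/4)
  seg 5: down by d5 = 2 → (-7, 21/4)
  seg 6: down by d8 = 27/4 → (-7, -3/2)
  seg 7: up by d7 = 9 → (-7, 15/2)
  seg 8: up by d8 = 27/4 → (-7, 57/4)
  seg 9: right by d1 = 10 → (3, 57/4)
  seg 10: left by d6 = 449/20 → (-389/20, 57/4)

d5 = 2
d6 = 449/20
d7 = 9
d8 = 27/4
endpoint = (-389/20, 57/4)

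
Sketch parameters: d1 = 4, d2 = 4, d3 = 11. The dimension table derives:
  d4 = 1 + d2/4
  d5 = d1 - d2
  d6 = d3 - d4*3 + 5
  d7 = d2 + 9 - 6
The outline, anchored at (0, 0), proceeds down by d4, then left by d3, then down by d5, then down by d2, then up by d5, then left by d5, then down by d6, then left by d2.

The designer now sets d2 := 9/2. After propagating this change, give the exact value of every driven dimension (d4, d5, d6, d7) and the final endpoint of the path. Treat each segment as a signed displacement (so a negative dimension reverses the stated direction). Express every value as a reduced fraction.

d4 = 17/8
d5 = -1/2
d6 = 77/8
d7 = 15/2
endpoint = (-15, -65/4)

Apply edit: d2 := 9/2
  d4 = 1 + d2/4 = 17/8
  d5 = d1 - d2 = -1/2
  d6 = d3 - d4*3 + 5 = 77/8
  d7 = d2 + 9 - 6 = 15/2
Walk from origin (0, 0):
  seg 1: down by d4 = 17/8 → (0, -17/8)
  seg 2: left by d3 = 11 → (-11, -17/8)
  seg 3: down by d5 = -1/2 → (-11, -13/8)
  seg 4: down by d2 = 9/2 → (-11, -49/8)
  seg 5: up by d5 = -1/2 → (-11, -53/8)
  seg 6: left by d5 = -1/2 → (-21/2, -53/8)
  seg 7: down by d6 = 77/8 → (-21/2, -65/4)
  seg 8: left by d2 = 9/2 → (-15, -65/4)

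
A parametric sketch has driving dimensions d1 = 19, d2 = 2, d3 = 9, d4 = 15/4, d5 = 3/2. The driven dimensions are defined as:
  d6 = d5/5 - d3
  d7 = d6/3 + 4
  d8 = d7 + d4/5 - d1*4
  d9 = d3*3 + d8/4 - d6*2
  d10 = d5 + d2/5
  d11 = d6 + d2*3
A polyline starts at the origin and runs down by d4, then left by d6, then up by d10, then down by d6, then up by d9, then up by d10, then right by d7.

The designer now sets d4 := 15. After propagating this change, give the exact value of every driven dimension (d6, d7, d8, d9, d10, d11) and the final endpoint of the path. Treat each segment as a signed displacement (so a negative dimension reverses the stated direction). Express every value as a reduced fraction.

Apply edit: d4 := 15
  d6 = d5/5 - d3 = -87/10
  d7 = d6/3 + 4 = 11/10
  d8 = d7 + d4/5 - d1*4 = -719/10
  d9 = d3*3 + d8/4 - d6*2 = 1057/40
  d10 = d5 + d2/5 = 19/10
  d11 = d6 + d2*3 = -27/10
Walk from origin (0, 0):
  seg 1: down by d4 = 15 → (0, -15)
  seg 2: left by d6 = -87/10 → (87/10, -15)
  seg 3: up by d10 = 19/10 → (87/10, -131/10)
  seg 4: down by d6 = -87/10 → (87/10, -22/5)
  seg 5: up by d9 = 1057/40 → (87/10, 881/40)
  seg 6: up by d10 = 19/10 → (87/10, 957/40)
  seg 7: right by d7 = 11/10 → (49/5, 957/40)

d6 = -87/10
d7 = 11/10
d8 = -719/10
d9 = 1057/40
d10 = 19/10
d11 = -27/10
endpoint = (49/5, 957/40)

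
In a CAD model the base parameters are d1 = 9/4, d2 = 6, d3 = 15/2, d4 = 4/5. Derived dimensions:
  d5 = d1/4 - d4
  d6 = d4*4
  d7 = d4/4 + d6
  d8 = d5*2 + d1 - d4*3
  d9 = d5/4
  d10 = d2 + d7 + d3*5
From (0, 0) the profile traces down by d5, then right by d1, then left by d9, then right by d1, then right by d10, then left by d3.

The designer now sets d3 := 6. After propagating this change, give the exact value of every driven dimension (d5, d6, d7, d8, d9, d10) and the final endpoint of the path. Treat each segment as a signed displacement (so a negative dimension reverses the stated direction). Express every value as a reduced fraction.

d5 = -19/80
d6 = 16/5
d7 = 17/5
d8 = -5/8
d9 = -19/320
d10 = 197/5
endpoint = (12147/320, 19/80)

Apply edit: d3 := 6
  d5 = d1/4 - d4 = -19/80
  d6 = d4*4 = 16/5
  d7 = d4/4 + d6 = 17/5
  d8 = d5*2 + d1 - d4*3 = -5/8
  d9 = d5/4 = -19/320
  d10 = d2 + d7 + d3*5 = 197/5
Walk from origin (0, 0):
  seg 1: down by d5 = -19/80 → (0, 19/80)
  seg 2: right by d1 = 9/4 → (9/4, 19/80)
  seg 3: left by d9 = -19/320 → (739/320, 19/80)
  seg 4: right by d1 = 9/4 → (1459/320, 19/80)
  seg 5: right by d10 = 197/5 → (14067/320, 19/80)
  seg 6: left by d3 = 6 → (12147/320, 19/80)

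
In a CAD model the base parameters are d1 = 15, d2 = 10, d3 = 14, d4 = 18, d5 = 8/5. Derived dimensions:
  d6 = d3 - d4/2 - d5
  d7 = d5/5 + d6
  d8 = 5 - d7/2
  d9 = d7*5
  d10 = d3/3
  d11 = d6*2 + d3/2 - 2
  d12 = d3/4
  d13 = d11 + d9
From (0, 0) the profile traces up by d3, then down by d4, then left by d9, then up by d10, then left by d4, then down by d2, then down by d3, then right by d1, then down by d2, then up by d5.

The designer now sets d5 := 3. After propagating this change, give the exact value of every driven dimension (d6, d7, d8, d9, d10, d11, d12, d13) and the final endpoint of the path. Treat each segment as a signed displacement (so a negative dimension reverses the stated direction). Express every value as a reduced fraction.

Apply edit: d5 := 3
  d6 = d3 - d4/2 - d5 = 2
  d7 = d5/5 + d6 = 13/5
  d8 = 5 - d7/2 = 37/10
  d9 = d7*5 = 13
  d10 = d3/3 = 14/3
  d11 = d6*2 + d3/2 - 2 = 9
  d12 = d3/4 = 7/2
  d13 = d11 + d9 = 22
Walk from origin (0, 0):
  seg 1: up by d3 = 14 → (0, 14)
  seg 2: down by d4 = 18 → (0, -4)
  seg 3: left by d9 = 13 → (-13, -4)
  seg 4: up by d10 = 14/3 → (-13, 2/3)
  seg 5: left by d4 = 18 → (-31, 2/3)
  seg 6: down by d2 = 10 → (-31, -28/3)
  seg 7: down by d3 = 14 → (-31, -70/3)
  seg 8: right by d1 = 15 → (-16, -70/3)
  seg 9: down by d2 = 10 → (-16, -100/3)
  seg 10: up by d5 = 3 → (-16, -91/3)

d6 = 2
d7 = 13/5
d8 = 37/10
d9 = 13
d10 = 14/3
d11 = 9
d12 = 7/2
d13 = 22
endpoint = (-16, -91/3)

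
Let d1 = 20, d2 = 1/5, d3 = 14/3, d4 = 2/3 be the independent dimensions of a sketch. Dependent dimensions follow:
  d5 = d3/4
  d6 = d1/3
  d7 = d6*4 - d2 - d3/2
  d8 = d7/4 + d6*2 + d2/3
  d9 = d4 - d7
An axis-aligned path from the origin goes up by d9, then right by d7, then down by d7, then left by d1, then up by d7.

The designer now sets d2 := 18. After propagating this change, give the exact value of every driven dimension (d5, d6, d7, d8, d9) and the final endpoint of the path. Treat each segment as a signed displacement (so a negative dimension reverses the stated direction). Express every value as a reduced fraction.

d5 = 7/6
d6 = 20/3
d7 = 19/3
d8 = 251/12
d9 = -17/3
endpoint = (-41/3, -17/3)

Apply edit: d2 := 18
  d5 = d3/4 = 7/6
  d6 = d1/3 = 20/3
  d7 = d6*4 - d2 - d3/2 = 19/3
  d8 = d7/4 + d6*2 + d2/3 = 251/12
  d9 = d4 - d7 = -17/3
Walk from origin (0, 0):
  seg 1: up by d9 = -17/3 → (0, -17/3)
  seg 2: right by d7 = 19/3 → (19/3, -17/3)
  seg 3: down by d7 = 19/3 → (19/3, -12)
  seg 4: left by d1 = 20 → (-41/3, -12)
  seg 5: up by d7 = 19/3 → (-41/3, -17/3)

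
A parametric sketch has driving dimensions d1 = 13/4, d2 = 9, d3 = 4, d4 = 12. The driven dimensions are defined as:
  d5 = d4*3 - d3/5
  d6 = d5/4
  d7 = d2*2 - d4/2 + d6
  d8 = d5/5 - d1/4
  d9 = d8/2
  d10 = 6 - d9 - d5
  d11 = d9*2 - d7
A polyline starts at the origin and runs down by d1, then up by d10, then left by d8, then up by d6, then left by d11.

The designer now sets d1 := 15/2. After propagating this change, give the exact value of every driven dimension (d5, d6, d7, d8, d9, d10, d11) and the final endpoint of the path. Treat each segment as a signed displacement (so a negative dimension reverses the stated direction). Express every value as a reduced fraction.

d5 = 176/5
d6 = 44/5
d7 = 104/5
d8 = 1033/200
d9 = 1033/400
d10 = -12713/400
d11 = -3127/200
endpoint = (1047/100, -12193/400)

Apply edit: d1 := 15/2
  d5 = d4*3 - d3/5 = 176/5
  d6 = d5/4 = 44/5
  d7 = d2*2 - d4/2 + d6 = 104/5
  d8 = d5/5 - d1/4 = 1033/200
  d9 = d8/2 = 1033/400
  d10 = 6 - d9 - d5 = -12713/400
  d11 = d9*2 - d7 = -3127/200
Walk from origin (0, 0):
  seg 1: down by d1 = 15/2 → (0, -15/2)
  seg 2: up by d10 = -12713/400 → (0, -15713/400)
  seg 3: left by d8 = 1033/200 → (-1033/200, -15713/400)
  seg 4: up by d6 = 44/5 → (-1033/200, -12193/400)
  seg 5: left by d11 = -3127/200 → (1047/100, -12193/400)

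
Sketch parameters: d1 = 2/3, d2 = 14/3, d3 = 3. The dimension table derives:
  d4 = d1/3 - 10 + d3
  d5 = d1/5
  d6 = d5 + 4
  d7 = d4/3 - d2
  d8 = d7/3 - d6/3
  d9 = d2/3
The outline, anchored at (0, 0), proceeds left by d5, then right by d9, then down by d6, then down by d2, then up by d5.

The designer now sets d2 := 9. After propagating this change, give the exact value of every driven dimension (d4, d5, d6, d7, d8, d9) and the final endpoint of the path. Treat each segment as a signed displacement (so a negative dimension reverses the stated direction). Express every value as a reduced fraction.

Apply edit: d2 := 9
  d4 = d1/3 - 10 + d3 = -61/9
  d5 = d1/5 = 2/15
  d6 = d5 + 4 = 62/15
  d7 = d4/3 - d2 = -304/27
  d8 = d7/3 - d6/3 = -2078/405
  d9 = d2/3 = 3
Walk from origin (0, 0):
  seg 1: left by d5 = 2/15 → (-2/15, 0)
  seg 2: right by d9 = 3 → (43/15, 0)
  seg 3: down by d6 = 62/15 → (43/15, -62/15)
  seg 4: down by d2 = 9 → (43/15, -197/15)
  seg 5: up by d5 = 2/15 → (43/15, -13)

d4 = -61/9
d5 = 2/15
d6 = 62/15
d7 = -304/27
d8 = -2078/405
d9 = 3
endpoint = (43/15, -13)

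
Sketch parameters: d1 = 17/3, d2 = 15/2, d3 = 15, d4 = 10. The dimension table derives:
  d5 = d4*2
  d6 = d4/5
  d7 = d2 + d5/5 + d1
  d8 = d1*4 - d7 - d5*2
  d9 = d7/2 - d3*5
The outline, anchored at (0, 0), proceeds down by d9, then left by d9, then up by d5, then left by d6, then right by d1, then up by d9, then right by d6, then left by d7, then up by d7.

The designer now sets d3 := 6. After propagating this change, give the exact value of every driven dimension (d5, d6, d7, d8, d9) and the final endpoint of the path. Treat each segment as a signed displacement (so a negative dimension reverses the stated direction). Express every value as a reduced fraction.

Apply edit: d3 := 6
  d5 = d4*2 = 20
  d6 = d4/5 = 2
  d7 = d2 + d5/5 + d1 = 103/6
  d8 = d1*4 - d7 - d5*2 = -69/2
  d9 = d7/2 - d3*5 = -257/12
Walk from origin (0, 0):
  seg 1: down by d9 = -257/12 → (0, 257/12)
  seg 2: left by d9 = -257/12 → (257/12, 257/12)
  seg 3: up by d5 = 20 → (257/12, 497/12)
  seg 4: left by d6 = 2 → (233/12, 497/12)
  seg 5: right by d1 = 17/3 → (301/12, 497/12)
  seg 6: up by d9 = -257/12 → (301/12, 20)
  seg 7: right by d6 = 2 → (325/12, 20)
  seg 8: left by d7 = 103/6 → (119/12, 20)
  seg 9: up by d7 = 103/6 → (119/12, 223/6)

d5 = 20
d6 = 2
d7 = 103/6
d8 = -69/2
d9 = -257/12
endpoint = (119/12, 223/6)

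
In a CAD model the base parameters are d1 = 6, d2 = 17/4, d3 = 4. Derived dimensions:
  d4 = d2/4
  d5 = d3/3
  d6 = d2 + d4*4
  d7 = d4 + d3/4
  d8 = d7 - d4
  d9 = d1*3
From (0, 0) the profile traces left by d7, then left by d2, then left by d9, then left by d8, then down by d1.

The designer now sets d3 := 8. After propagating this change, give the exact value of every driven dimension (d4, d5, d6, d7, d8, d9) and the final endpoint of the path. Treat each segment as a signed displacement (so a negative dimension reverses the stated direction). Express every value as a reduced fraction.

Apply edit: d3 := 8
  d4 = d2/4 = 17/16
  d5 = d3/3 = 8/3
  d6 = d2 + d4*4 = 17/2
  d7 = d4 + d3/4 = 49/16
  d8 = d7 - d4 = 2
  d9 = d1*3 = 18
Walk from origin (0, 0):
  seg 1: left by d7 = 49/16 → (-49/16, 0)
  seg 2: left by d2 = 17/4 → (-117/16, 0)
  seg 3: left by d9 = 18 → (-405/16, 0)
  seg 4: left by d8 = 2 → (-437/16, 0)
  seg 5: down by d1 = 6 → (-437/16, -6)

d4 = 17/16
d5 = 8/3
d6 = 17/2
d7 = 49/16
d8 = 2
d9 = 18
endpoint = (-437/16, -6)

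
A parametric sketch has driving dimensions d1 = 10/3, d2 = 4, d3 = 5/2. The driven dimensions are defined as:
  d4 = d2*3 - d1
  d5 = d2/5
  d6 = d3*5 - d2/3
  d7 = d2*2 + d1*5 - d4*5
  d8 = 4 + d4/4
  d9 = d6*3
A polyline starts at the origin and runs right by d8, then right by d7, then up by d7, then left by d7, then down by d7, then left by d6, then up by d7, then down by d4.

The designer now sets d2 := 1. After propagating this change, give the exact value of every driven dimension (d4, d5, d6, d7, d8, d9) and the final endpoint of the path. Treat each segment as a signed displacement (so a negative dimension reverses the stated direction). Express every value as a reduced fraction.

d4 = -1/3
d5 = 1/5
d6 = 73/6
d7 = 61/3
d8 = 47/12
d9 = 73/2
endpoint = (-33/4, 62/3)

Apply edit: d2 := 1
  d4 = d2*3 - d1 = -1/3
  d5 = d2/5 = 1/5
  d6 = d3*5 - d2/3 = 73/6
  d7 = d2*2 + d1*5 - d4*5 = 61/3
  d8 = 4 + d4/4 = 47/12
  d9 = d6*3 = 73/2
Walk from origin (0, 0):
  seg 1: right by d8 = 47/12 → (47/12, 0)
  seg 2: right by d7 = 61/3 → (97/4, 0)
  seg 3: up by d7 = 61/3 → (97/4, 61/3)
  seg 4: left by d7 = 61/3 → (47/12, 61/3)
  seg 5: down by d7 = 61/3 → (47/12, 0)
  seg 6: left by d6 = 73/6 → (-33/4, 0)
  seg 7: up by d7 = 61/3 → (-33/4, 61/3)
  seg 8: down by d4 = -1/3 → (-33/4, 62/3)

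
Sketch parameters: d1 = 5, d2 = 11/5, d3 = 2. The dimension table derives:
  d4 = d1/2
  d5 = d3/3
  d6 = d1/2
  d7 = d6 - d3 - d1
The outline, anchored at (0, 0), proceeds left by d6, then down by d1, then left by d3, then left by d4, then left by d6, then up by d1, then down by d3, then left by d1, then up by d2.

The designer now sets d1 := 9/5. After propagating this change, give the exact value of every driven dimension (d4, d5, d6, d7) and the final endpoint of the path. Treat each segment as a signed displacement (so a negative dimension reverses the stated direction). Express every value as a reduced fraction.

Apply edit: d1 := 9/5
  d4 = d1/2 = 9/10
  d5 = d3/3 = 2/3
  d6 = d1/2 = 9/10
  d7 = d6 - d3 - d1 = -29/10
Walk from origin (0, 0):
  seg 1: left by d6 = 9/10 → (-9/10, 0)
  seg 2: down by d1 = 9/5 → (-9/10, -9/5)
  seg 3: left by d3 = 2 → (-29/10, -9/5)
  seg 4: left by d4 = 9/10 → (-19/5, -9/5)
  seg 5: left by d6 = 9/10 → (-47/10, -9/5)
  seg 6: up by d1 = 9/5 → (-47/10, 0)
  seg 7: down by d3 = 2 → (-47/10, -2)
  seg 8: left by d1 = 9/5 → (-13/2, -2)
  seg 9: up by d2 = 11/5 → (-13/2, 1/5)

d4 = 9/10
d5 = 2/3
d6 = 9/10
d7 = -29/10
endpoint = (-13/2, 1/5)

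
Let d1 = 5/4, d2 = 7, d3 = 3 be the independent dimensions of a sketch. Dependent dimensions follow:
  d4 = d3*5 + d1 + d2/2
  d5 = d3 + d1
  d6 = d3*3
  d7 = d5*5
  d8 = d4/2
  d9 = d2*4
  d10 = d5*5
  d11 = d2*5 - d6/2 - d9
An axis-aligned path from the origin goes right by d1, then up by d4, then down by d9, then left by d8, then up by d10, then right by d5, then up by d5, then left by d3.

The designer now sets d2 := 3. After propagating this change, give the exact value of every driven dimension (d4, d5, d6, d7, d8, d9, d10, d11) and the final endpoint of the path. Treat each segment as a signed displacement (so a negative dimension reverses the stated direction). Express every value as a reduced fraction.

Apply edit: d2 := 3
  d4 = d3*5 + d1 + d2/2 = 71/4
  d5 = d3 + d1 = 17/4
  d6 = d3*3 = 9
  d7 = d5*5 = 85/4
  d8 = d4/2 = 71/8
  d9 = d2*4 = 12
  d10 = d5*5 = 85/4
  d11 = d2*5 - d6/2 - d9 = -3/2
Walk from origin (0, 0):
  seg 1: right by d1 = 5/4 → (5/4, 0)
  seg 2: up by d4 = 71/4 → (5/4, 71/4)
  seg 3: down by d9 = 12 → (5/4, 23/4)
  seg 4: left by d8 = 71/8 → (-61/8, 23/4)
  seg 5: up by d10 = 85/4 → (-61/8, 27)
  seg 6: right by d5 = 17/4 → (-27/8, 27)
  seg 7: up by d5 = 17/4 → (-27/8, 125/4)
  seg 8: left by d3 = 3 → (-51/8, 125/4)

d4 = 71/4
d5 = 17/4
d6 = 9
d7 = 85/4
d8 = 71/8
d9 = 12
d10 = 85/4
d11 = -3/2
endpoint = (-51/8, 125/4)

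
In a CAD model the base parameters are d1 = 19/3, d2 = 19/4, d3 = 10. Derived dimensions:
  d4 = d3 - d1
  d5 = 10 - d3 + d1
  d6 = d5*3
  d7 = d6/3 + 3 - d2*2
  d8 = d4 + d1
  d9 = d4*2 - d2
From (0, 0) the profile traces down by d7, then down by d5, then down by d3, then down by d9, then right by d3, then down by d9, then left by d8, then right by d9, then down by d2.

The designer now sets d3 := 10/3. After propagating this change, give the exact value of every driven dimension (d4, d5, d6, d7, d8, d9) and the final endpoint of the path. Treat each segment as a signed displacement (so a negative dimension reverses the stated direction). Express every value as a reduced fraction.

d4 = -3
d5 = 13
d6 = 39
d7 = 13/2
d8 = 10/3
d9 = -43/4
endpoint = (-43/4, -73/12)

Apply edit: d3 := 10/3
  d4 = d3 - d1 = -3
  d5 = 10 - d3 + d1 = 13
  d6 = d5*3 = 39
  d7 = d6/3 + 3 - d2*2 = 13/2
  d8 = d4 + d1 = 10/3
  d9 = d4*2 - d2 = -43/4
Walk from origin (0, 0):
  seg 1: down by d7 = 13/2 → (0, -13/2)
  seg 2: down by d5 = 13 → (0, -39/2)
  seg 3: down by d3 = 10/3 → (0, -137/6)
  seg 4: down by d9 = -43/4 → (0, -145/12)
  seg 5: right by d3 = 10/3 → (10/3, -145/12)
  seg 6: down by d9 = -43/4 → (10/3, -4/3)
  seg 7: left by d8 = 10/3 → (0, -4/3)
  seg 8: right by d9 = -43/4 → (-43/4, -4/3)
  seg 9: down by d2 = 19/4 → (-43/4, -73/12)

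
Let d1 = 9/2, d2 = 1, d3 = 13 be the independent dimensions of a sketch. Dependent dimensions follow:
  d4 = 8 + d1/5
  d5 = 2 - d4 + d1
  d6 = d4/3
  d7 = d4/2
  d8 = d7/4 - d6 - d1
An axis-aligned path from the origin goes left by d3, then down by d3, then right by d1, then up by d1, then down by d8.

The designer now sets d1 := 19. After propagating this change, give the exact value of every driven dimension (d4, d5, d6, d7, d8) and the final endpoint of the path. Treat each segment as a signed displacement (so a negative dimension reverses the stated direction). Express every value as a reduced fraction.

Apply edit: d1 := 19
  d4 = 8 + d1/5 = 59/5
  d5 = 2 - d4 + d1 = 46/5
  d6 = d4/3 = 59/15
  d7 = d4/2 = 59/10
  d8 = d7/4 - d6 - d1 = -515/24
Walk from origin (0, 0):
  seg 1: left by d3 = 13 → (-13, 0)
  seg 2: down by d3 = 13 → (-13, -13)
  seg 3: right by d1 = 19 → (6, -13)
  seg 4: up by d1 = 19 → (6, 6)
  seg 5: down by d8 = -515/24 → (6, 659/24)

d4 = 59/5
d5 = 46/5
d6 = 59/15
d7 = 59/10
d8 = -515/24
endpoint = (6, 659/24)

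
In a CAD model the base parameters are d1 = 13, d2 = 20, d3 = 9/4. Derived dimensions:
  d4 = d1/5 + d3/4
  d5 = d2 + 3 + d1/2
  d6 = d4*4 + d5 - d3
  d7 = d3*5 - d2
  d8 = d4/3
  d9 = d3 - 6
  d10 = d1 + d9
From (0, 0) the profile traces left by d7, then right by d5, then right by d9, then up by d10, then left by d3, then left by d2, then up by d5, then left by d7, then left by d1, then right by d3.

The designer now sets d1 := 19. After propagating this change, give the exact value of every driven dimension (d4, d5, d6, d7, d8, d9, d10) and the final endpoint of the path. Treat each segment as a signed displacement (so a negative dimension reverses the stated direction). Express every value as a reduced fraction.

d4 = 349/80
d5 = 65/2
d6 = 477/10
d7 = -35/4
d8 = 349/240
d9 = -15/4
d10 = 61/4
endpoint = (29/4, 191/4)

Apply edit: d1 := 19
  d4 = d1/5 + d3/4 = 349/80
  d5 = d2 + 3 + d1/2 = 65/2
  d6 = d4*4 + d5 - d3 = 477/10
  d7 = d3*5 - d2 = -35/4
  d8 = d4/3 = 349/240
  d9 = d3 - 6 = -15/4
  d10 = d1 + d9 = 61/4
Walk from origin (0, 0):
  seg 1: left by d7 = -35/4 → (35/4, 0)
  seg 2: right by d5 = 65/2 → (165/4, 0)
  seg 3: right by d9 = -15/4 → (75/2, 0)
  seg 4: up by d10 = 61/4 → (75/2, 61/4)
  seg 5: left by d3 = 9/4 → (141/4, 61/4)
  seg 6: left by d2 = 20 → (61/4, 61/4)
  seg 7: up by d5 = 65/2 → (61/4, 191/4)
  seg 8: left by d7 = -35/4 → (24, 191/4)
  seg 9: left by d1 = 19 → (5, 191/4)
  seg 10: right by d3 = 9/4 → (29/4, 191/4)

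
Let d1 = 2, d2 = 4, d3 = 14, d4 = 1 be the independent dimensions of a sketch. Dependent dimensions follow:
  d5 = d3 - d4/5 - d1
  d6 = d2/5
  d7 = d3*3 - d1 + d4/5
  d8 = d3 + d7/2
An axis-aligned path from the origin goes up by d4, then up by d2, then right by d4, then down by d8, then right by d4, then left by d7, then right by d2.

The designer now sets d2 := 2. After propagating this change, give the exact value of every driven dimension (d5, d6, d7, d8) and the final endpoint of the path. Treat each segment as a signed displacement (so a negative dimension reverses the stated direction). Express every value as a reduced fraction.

d5 = 59/5
d6 = 2/5
d7 = 201/5
d8 = 341/10
endpoint = (-181/5, -311/10)

Apply edit: d2 := 2
  d5 = d3 - d4/5 - d1 = 59/5
  d6 = d2/5 = 2/5
  d7 = d3*3 - d1 + d4/5 = 201/5
  d8 = d3 + d7/2 = 341/10
Walk from origin (0, 0):
  seg 1: up by d4 = 1 → (0, 1)
  seg 2: up by d2 = 2 → (0, 3)
  seg 3: right by d4 = 1 → (1, 3)
  seg 4: down by d8 = 341/10 → (1, -311/10)
  seg 5: right by d4 = 1 → (2, -311/10)
  seg 6: left by d7 = 201/5 → (-191/5, -311/10)
  seg 7: right by d2 = 2 → (-181/5, -311/10)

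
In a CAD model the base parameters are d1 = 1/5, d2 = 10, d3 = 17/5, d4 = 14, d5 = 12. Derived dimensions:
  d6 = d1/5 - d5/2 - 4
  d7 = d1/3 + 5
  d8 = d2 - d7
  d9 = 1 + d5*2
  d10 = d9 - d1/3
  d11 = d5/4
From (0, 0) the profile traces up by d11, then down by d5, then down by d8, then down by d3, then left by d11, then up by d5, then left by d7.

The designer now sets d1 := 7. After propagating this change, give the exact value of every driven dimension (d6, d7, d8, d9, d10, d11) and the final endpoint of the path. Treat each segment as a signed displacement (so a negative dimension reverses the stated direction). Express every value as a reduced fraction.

Apply edit: d1 := 7
  d6 = d1/5 - d5/2 - 4 = -43/5
  d7 = d1/3 + 5 = 22/3
  d8 = d2 - d7 = 8/3
  d9 = 1 + d5*2 = 25
  d10 = d9 - d1/3 = 68/3
  d11 = d5/4 = 3
Walk from origin (0, 0):
  seg 1: up by d11 = 3 → (0, 3)
  seg 2: down by d5 = 12 → (0, -9)
  seg 3: down by d8 = 8/3 → (0, -35/3)
  seg 4: down by d3 = 17/5 → (0, -226/15)
  seg 5: left by d11 = 3 → (-3, -226/15)
  seg 6: up by d5 = 12 → (-3, -46/15)
  seg 7: left by d7 = 22/3 → (-31/3, -46/15)

d6 = -43/5
d7 = 22/3
d8 = 8/3
d9 = 25
d10 = 68/3
d11 = 3
endpoint = (-31/3, -46/15)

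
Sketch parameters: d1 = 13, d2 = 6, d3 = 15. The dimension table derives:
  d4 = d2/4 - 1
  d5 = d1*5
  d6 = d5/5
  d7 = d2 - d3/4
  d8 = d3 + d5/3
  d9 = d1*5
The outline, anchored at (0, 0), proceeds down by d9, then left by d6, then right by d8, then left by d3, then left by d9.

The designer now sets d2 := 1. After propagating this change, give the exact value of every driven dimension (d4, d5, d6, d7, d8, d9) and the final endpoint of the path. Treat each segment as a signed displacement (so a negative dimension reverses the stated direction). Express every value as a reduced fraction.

Apply edit: d2 := 1
  d4 = d2/4 - 1 = -3/4
  d5 = d1*5 = 65
  d6 = d5/5 = 13
  d7 = d2 - d3/4 = -11/4
  d8 = d3 + d5/3 = 110/3
  d9 = d1*5 = 65
Walk from origin (0, 0):
  seg 1: down by d9 = 65 → (0, -65)
  seg 2: left by d6 = 13 → (-13, -65)
  seg 3: right by d8 = 110/3 → (71/3, -65)
  seg 4: left by d3 = 15 → (26/3, -65)
  seg 5: left by d9 = 65 → (-169/3, -65)

d4 = -3/4
d5 = 65
d6 = 13
d7 = -11/4
d8 = 110/3
d9 = 65
endpoint = (-169/3, -65)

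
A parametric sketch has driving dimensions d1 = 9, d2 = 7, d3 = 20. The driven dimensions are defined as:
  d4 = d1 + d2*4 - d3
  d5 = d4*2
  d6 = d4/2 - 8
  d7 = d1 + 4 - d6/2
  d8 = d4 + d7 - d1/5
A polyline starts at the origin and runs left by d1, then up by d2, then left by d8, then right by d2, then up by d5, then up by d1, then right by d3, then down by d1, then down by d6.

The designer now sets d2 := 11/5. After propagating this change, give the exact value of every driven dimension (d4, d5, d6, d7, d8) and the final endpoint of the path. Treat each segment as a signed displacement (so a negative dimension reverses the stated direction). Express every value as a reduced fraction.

d4 = -11/5
d5 = -22/5
d6 = -91/10
d7 = 351/20
d8 = 271/20
endpoint = (-7/20, 69/10)

Apply edit: d2 := 11/5
  d4 = d1 + d2*4 - d3 = -11/5
  d5 = d4*2 = -22/5
  d6 = d4/2 - 8 = -91/10
  d7 = d1 + 4 - d6/2 = 351/20
  d8 = d4 + d7 - d1/5 = 271/20
Walk from origin (0, 0):
  seg 1: left by d1 = 9 → (-9, 0)
  seg 2: up by d2 = 11/5 → (-9, 11/5)
  seg 3: left by d8 = 271/20 → (-451/20, 11/5)
  seg 4: right by d2 = 11/5 → (-407/20, 11/5)
  seg 5: up by d5 = -22/5 → (-407/20, -11/5)
  seg 6: up by d1 = 9 → (-407/20, 34/5)
  seg 7: right by d3 = 20 → (-7/20, 34/5)
  seg 8: down by d1 = 9 → (-7/20, -11/5)
  seg 9: down by d6 = -91/10 → (-7/20, 69/10)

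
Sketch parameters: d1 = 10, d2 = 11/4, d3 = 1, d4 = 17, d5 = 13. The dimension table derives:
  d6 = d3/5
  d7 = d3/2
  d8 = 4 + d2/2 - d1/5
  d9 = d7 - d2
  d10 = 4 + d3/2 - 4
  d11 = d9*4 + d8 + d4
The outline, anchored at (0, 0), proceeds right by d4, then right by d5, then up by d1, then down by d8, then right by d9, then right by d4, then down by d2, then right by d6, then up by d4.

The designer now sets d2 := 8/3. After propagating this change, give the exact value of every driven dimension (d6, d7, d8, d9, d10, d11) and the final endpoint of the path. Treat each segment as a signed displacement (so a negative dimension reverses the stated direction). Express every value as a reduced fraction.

Apply edit: d2 := 8/3
  d6 = d3/5 = 1/5
  d7 = d3/2 = 1/2
  d8 = 4 + d2/2 - d1/5 = 10/3
  d9 = d7 - d2 = -13/6
  d10 = 4 + d3/2 - 4 = 1/2
  d11 = d9*4 + d8 + d4 = 35/3
Walk from origin (0, 0):
  seg 1: right by d4 = 17 → (17, 0)
  seg 2: right by d5 = 13 → (30, 0)
  seg 3: up by d1 = 10 → (30, 10)
  seg 4: down by d8 = 10/3 → (30, 20/3)
  seg 5: right by d9 = -13/6 → (167/6, 20/3)
  seg 6: right by d4 = 17 → (269/6, 20/3)
  seg 7: down by d2 = 8/3 → (269/6, 4)
  seg 8: right by d6 = 1/5 → (1351/30, 4)
  seg 9: up by d4 = 17 → (1351/30, 21)

d6 = 1/5
d7 = 1/2
d8 = 10/3
d9 = -13/6
d10 = 1/2
d11 = 35/3
endpoint = (1351/30, 21)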